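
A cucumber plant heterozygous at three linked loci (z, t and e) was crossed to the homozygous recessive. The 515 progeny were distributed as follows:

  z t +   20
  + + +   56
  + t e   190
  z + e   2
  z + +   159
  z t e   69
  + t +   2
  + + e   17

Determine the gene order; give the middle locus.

The two most frequent reciprocal classes, + t e and z + +, are the parental types, so the F1 was + t e / z + +.
The two rarest classes, + t + and z + e, are the double crossovers. Comparing them with the parentals, only the e allele has switched, so e is the middle locus and the order is t – e – z.

e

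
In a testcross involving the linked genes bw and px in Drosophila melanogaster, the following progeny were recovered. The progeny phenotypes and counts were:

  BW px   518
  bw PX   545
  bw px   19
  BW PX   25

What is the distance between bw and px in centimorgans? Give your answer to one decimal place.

4.0 centimorgans

The two most frequent classes, BW px (518) and bw PX (545), are the parental types, so the F1 was BW px / bw PX.
The recombinant classes are BW PX and bw px: 25 + 19 = 44.
Recombination frequency = 44/1107 = 0.0397 ≈ 4.0%, i.e. 4.0 centimorgans.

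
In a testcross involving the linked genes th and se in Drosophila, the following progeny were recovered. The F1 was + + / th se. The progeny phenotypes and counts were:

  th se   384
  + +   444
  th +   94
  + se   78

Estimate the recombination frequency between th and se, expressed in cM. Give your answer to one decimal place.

17.2 cM

The recombinant classes are + se and th +: 78 + 94 = 172.
Recombination frequency = 172/1000 = 0.1720 ≈ 17.2%, i.e. 17.2 cM.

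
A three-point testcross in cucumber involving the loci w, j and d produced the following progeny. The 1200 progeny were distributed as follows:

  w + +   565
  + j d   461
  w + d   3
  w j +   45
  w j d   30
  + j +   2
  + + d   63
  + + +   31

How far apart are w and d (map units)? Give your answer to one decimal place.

5.5 map units

The two most frequent reciprocal classes, + j d and w + +, are the parental types, so the F1 was + j d / w + +.
The two rarest classes, + j + and w + d, are the double crossovers. Comparing them with the parentals, only the d allele has switched, so d is the middle locus and the order is j – d – w.
Crossovers in the d–w interval produce the single-crossover classes w j d and + + + (30 + 31 = 61) plus the double crossovers (5).
RF(d–w) = (61 + 5) / 1200 = 66/1200 = 0.0550 → 5.5 map units.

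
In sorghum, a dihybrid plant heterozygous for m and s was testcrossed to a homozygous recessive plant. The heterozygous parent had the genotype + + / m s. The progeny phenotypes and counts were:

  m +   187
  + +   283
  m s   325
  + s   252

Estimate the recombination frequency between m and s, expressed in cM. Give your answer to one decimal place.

The recombinant classes are + s and m +: 252 + 187 = 439.
Recombination frequency = 439/1047 = 0.4193 ≈ 41.9%, i.e. 41.9 cM.

41.9 cM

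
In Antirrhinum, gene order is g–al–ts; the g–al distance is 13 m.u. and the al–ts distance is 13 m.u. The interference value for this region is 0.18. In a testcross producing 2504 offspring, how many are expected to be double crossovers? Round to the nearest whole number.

35

Map distances give recombination frequencies of 0.130 and 0.130 for the two intervals.
With interference 0.18 (so coincidence = 0.82), expected double-crossover frequency = 0.130 × 0.130 × 0.82 = 0.01386.
Expected number = 0.01386 × 2504 = 34.70 ≈ 35.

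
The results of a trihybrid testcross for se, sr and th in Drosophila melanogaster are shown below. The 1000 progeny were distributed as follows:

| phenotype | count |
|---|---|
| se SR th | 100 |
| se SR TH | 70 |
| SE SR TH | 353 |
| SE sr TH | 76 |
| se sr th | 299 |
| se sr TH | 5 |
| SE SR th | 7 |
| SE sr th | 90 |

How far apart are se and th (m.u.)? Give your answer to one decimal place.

17.2 m.u.

The two most frequent reciprocal classes, SE SR TH and se sr th, are the parental types, so the F1 was SE SR TH / se sr th.
The two rarest classes, SE SR th and se sr TH, are the double crossovers. Comparing them with the parentals, only the th allele has switched, so th is the middle locus and the order is se – th – sr.
Crossovers in the se–th interval produce the single-crossover classes se SR TH and SE sr th (70 + 90 = 160) plus the double crossovers (12).
RF(se–th) = (160 + 12) / 1000 = 172/1000 = 0.1720 → 17.2 m.u.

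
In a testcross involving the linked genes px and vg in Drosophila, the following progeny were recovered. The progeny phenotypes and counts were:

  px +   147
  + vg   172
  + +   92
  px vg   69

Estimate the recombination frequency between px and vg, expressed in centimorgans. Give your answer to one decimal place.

The two most frequent classes, + vg (172) and px + (147), are the parental types, so the F1 was + vg / px +.
The recombinant classes are + + and px vg: 92 + 69 = 161.
Recombination frequency = 161/480 = 0.3354 ≈ 33.5%, i.e. 33.5 centimorgans.

33.5 centimorgans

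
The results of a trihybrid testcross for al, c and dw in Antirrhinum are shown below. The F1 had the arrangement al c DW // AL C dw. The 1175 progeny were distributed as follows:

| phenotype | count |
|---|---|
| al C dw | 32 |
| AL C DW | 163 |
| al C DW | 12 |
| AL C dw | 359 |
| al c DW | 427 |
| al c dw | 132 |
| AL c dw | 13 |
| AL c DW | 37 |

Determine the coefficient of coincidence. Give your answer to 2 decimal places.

0.98

The two rarest classes, al C DW and AL c dw, are the double crossovers. Comparing them with the parentals, only the c allele has switched, so c is the middle locus and the order is dw – c – al.
dw–c: (295 + 25)/1175 = 0.2723; c–al: (69 + 25)/1175 = 0.0800.
Expected DCO frequency = 0.2723 × 0.0800 ≈ 0.02178; observed = 25/1175 ≈ 0.02128.
Coefficient of coincidence = 0.02128/0.02178 ≈ 0.98.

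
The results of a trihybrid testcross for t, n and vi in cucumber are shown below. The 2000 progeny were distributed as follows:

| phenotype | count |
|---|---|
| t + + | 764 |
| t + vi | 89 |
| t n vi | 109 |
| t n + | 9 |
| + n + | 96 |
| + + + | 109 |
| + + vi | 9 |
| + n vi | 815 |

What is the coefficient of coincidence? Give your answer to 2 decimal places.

The two most frequent reciprocal classes, + n vi and t + +, are the parental types, so the F1 was + n vi / t + +.
The two rarest classes, + + vi and t n +, are the double crossovers. Comparing them with the parentals, only the n allele has switched, so n is the middle locus and the order is t – n – vi.
t–n: (218 + 18)/2000 = 0.1180; n–vi: (185 + 18)/2000 = 0.1015.
Expected DCO frequency = 0.1180 × 0.1015 ≈ 0.01198; observed = 18/2000 ≈ 0.00900.
Coefficient of coincidence = 0.00900/0.01198 ≈ 0.75.

0.75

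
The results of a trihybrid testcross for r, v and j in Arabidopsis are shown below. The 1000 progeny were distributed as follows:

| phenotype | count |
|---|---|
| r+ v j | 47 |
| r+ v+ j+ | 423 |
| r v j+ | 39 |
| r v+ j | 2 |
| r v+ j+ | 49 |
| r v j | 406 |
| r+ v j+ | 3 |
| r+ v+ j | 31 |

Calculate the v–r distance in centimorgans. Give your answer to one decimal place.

The two most frequent reciprocal classes, r v j and r+ v+ j+, are the parental types, so the F1 was r v j / r+ v+ j+.
The two rarest classes, r v+ j and r+ v j+, are the double crossovers. Comparing them with the parentals, only the v allele has switched, so v is the middle locus and the order is r – v – j.
Crossovers in the r–v interval produce the single-crossover classes r+ v j and r v+ j+ (47 + 49 = 96) plus the double crossovers (5).
RF(r–v) = (96 + 5) / 1000 = 101/1000 = 0.1010 → 10.1 centimorgans.

10.1 centimorgans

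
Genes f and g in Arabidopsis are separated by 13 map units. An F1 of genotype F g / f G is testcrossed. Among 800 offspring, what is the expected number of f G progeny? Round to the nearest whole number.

348

A map distance of 13 map units corresponds to a recombination frequency of 0.130.
The F1 is F g / f G, so f G is a parental gamete class with expected frequency (1 − r)/2 = 0.870/2 = 0.4350.
Expected number = 0.4350 × 800 = 348.00 ≈ 348.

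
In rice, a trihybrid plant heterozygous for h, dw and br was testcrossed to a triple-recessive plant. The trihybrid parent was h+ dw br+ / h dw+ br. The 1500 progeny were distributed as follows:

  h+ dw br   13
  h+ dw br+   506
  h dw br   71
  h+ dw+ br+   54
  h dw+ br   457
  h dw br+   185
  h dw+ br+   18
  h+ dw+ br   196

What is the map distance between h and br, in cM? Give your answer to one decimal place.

The two rarest classes, h+ dw br and h dw+ br+, are the double crossovers. Comparing them with the parentals, only the br allele has switched, so br is the middle locus and the order is dw – br – h.
Crossovers in the br–h interval produce the single-crossover classes h dw br+ and h+ dw+ br (185 + 196 = 381) plus the double crossovers (31).
RF(br–h) = (381 + 31) / 1500 = 412/1500 = 0.2747 → 27.5 cM.

27.5 cM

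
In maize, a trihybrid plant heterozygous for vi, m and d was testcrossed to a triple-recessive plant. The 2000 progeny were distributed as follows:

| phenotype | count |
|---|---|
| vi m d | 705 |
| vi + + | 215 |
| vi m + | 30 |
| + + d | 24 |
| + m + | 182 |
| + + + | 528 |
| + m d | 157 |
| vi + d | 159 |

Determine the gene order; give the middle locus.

d

The two most frequent reciprocal classes, vi m d and + + +, are the parental types, so the F1 was vi m d / + + +.
The two rarest classes, vi m + and + + d, are the double crossovers. Comparing them with the parentals, only the d allele has switched, so d is the middle locus and the order is m – d – vi.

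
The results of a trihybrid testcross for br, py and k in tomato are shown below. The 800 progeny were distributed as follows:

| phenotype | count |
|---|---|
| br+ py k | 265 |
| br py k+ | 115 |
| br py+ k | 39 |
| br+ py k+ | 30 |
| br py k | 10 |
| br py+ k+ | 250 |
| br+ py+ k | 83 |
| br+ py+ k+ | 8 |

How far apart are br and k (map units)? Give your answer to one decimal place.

The two most frequent reciprocal classes, br py+ k+ and br+ py k, are the parental types, so the F1 was br py+ k+ / br+ py k.
The two rarest classes, br+ py+ k+ and br py k, are the double crossovers. Comparing them with the parentals, only the br allele has switched, so br is the middle locus and the order is py – br – k.
Crossovers in the br–k interval produce the single-crossover classes br py+ k and br+ py k+ (39 + 30 = 69) plus the double crossovers (18).
RF(br–k) = (69 + 18) / 800 = 87/800 = 0.1087 → 10.9 map units.

10.9 map units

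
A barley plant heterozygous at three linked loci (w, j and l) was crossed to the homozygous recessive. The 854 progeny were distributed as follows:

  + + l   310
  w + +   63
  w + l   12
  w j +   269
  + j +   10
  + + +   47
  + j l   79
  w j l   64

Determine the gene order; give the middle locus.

w

The two most frequent reciprocal classes, + + l and w j +, are the parental types, so the F1 was + + l / w j +.
The two rarest classes, w + l and + j +, are the double crossovers. Comparing them with the parentals, only the w allele has switched, so w is the middle locus and the order is j – w – l.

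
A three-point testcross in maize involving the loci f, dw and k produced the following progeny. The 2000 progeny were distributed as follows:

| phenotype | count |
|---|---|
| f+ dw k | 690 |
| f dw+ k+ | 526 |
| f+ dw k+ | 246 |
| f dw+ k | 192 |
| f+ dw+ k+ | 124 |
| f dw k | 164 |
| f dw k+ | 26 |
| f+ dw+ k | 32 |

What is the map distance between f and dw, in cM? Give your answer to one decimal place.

17.3 cM

The two most frequent reciprocal classes, f+ dw k and f dw+ k+, are the parental types, so the F1 was f+ dw k / f dw+ k+.
The two rarest classes, f+ dw+ k and f dw k+, are the double crossovers. Comparing them with the parentals, only the dw allele has switched, so dw is the middle locus and the order is k – dw – f.
Crossovers in the dw–f interval produce the single-crossover classes f dw k and f+ dw+ k+ (164 + 124 = 288) plus the double crossovers (58).
RF(dw–f) = (288 + 58) / 2000 = 346/2000 = 0.1730 → 17.3 cM.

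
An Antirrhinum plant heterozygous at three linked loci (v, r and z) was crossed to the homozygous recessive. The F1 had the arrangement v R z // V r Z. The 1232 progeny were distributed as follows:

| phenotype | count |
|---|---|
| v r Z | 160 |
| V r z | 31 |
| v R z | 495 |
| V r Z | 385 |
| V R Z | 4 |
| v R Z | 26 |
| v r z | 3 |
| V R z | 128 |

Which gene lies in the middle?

The two rarest classes, v r z and V R Z, are the double crossovers. Comparing them with the parentals, only the r allele has switched, so r is the middle locus and the order is v – r – z.

r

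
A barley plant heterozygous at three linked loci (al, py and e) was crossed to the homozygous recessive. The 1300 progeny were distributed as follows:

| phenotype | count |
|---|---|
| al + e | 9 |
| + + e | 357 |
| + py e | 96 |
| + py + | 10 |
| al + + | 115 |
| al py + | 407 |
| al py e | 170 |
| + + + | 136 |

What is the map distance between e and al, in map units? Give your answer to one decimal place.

The two most frequent reciprocal classes, + + e and al py +, are the parental types, so the F1 was + + e / al py +.
The two rarest classes, al + e and + py +, are the double crossovers. Comparing them with the parentals, only the al allele has switched, so al is the middle locus and the order is e – al – py.
Crossovers in the e–al interval produce the single-crossover classes + + + and al py e (136 + 170 = 306) plus the double crossovers (19).
RF(e–al) = (306 + 19) / 1300 = 325/1300 = 0.2500 → 25.0 map units.

25.0 map units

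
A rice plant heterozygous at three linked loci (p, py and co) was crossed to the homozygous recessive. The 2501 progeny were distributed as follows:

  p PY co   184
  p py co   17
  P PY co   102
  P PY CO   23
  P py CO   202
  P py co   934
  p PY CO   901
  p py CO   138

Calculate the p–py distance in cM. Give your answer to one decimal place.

11.2 cM

The two most frequent reciprocal classes, p PY CO and P py co, are the parental types, so the F1 was p PY CO / P py co.
The two rarest classes, P PY CO and p py co, are the double crossovers. Comparing them with the parentals, only the p allele has switched, so p is the middle locus and the order is co – p – py.
Crossovers in the p–py interval produce the single-crossover classes p py CO and P PY co (138 + 102 = 240) plus the double crossovers (40).
RF(p–py) = (240 + 40) / 2501 = 280/2501 = 0.1120 → 11.2 cM.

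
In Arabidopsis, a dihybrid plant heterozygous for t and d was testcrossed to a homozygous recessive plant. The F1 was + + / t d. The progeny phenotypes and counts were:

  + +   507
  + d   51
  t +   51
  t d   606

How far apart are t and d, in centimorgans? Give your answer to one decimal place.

The recombinant classes are + d and t +: 51 + 51 = 102.
Recombination frequency = 102/1215 = 0.0840 ≈ 8.4%, i.e. 8.4 centimorgans.

8.4 centimorgans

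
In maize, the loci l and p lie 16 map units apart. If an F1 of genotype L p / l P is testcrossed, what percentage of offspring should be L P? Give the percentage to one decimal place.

A map distance of 16 map units corresponds to a recombination frequency of 0.160.
The F1 is L p / l P, so L P is a recombinant gamete class with expected frequency r/2 = 0.160/2 = 0.0800.
That is 0.0800 = 8.0% of the progeny.

8.0%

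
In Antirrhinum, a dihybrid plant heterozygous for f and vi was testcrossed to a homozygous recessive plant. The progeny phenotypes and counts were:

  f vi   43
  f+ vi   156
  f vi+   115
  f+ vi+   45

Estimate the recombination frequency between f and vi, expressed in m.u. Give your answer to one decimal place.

24.5 m.u.

The two most frequent classes, f+ vi (156) and f vi+ (115), are the parental types, so the F1 was f+ vi / f vi+.
The recombinant classes are f+ vi+ and f vi: 45 + 43 = 88.
Recombination frequency = 88/359 = 0.2451 ≈ 24.5%, i.e. 24.5 m.u.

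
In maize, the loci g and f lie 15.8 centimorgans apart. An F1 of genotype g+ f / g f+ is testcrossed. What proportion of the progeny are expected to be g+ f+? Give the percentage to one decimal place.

A map distance of 15.8 centimorgans corresponds to a recombination frequency of 0.158.
The F1 is g+ f / g f+, so g+ f+ is a recombinant gamete class with expected frequency r/2 = 0.158/2 = 0.0790.
That is 0.0790 = 7.9% of the progeny.

7.9%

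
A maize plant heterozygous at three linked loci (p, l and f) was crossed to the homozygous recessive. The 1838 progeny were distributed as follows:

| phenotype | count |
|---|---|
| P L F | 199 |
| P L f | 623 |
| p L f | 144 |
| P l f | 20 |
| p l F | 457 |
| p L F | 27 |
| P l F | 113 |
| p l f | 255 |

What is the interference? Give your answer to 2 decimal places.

0.43

The two most frequent reciprocal classes, P L f and p l F, are the parental types, so the F1 was P L f / p l F.
The two rarest classes, P l f and p L F, are the double crossovers. Comparing them with the parentals, only the l allele has switched, so l is the middle locus and the order is f – l – p.
f–l: (454 + 47)/1838 = 0.2726; l–p: (257 + 47)/1838 = 0.1654.
Expected DCO frequency = 0.2726 × 0.1654 ≈ 0.04509; observed = 47/1838 ≈ 0.02557.
Coefficient of coincidence = 0.02557/0.04509 ≈ 0.57; interference = 1 − 0.57 = 0.43.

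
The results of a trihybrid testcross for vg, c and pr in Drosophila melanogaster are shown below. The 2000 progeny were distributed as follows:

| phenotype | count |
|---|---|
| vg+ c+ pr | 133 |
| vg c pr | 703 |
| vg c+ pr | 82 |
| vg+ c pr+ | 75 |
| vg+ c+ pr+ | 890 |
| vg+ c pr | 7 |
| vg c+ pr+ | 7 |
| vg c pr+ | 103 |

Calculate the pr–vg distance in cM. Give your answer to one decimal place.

The two most frequent reciprocal classes, vg c pr and vg+ c+ pr+, are the parental types, so the F1 was vg c pr / vg+ c+ pr+.
The two rarest classes, vg+ c pr and vg c+ pr+, are the double crossovers. Comparing them with the parentals, only the vg allele has switched, so vg is the middle locus and the order is pr – vg – c.
Crossovers in the pr–vg interval produce the single-crossover classes vg c pr+ and vg+ c+ pr (103 + 133 = 236) plus the double crossovers (14).
RF(pr–vg) = (236 + 14) / 2000 = 250/2000 = 0.1250 → 12.5 cM.

12.5 cM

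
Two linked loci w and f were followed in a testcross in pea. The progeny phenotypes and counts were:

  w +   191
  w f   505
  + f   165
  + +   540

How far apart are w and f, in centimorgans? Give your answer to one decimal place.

25.4 centimorgans

The two most frequent classes, + + (540) and w f (505), are the parental types, so the F1 was + + / w f.
The recombinant classes are + f and w +: 165 + 191 = 356.
Recombination frequency = 356/1401 = 0.2541 ≈ 25.4%, i.e. 25.4 centimorgans.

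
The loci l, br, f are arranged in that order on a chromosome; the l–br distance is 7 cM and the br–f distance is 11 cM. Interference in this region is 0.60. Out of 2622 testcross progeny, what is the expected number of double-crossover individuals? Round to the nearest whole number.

8

Map distances give recombination frequencies of 0.070 and 0.110 for the two intervals.
With interference 0.60 (so coincidence = 0.40), expected double-crossover frequency = 0.070 × 0.110 × 0.40 = 0.00308.
Expected number = 0.00308 × 2622 = 8.08 ≈ 8.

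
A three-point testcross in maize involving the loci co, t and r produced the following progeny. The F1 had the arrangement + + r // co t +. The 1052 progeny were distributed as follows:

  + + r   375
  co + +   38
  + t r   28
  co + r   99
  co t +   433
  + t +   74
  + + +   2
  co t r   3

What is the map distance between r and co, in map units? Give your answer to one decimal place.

The two rarest classes, + + + and co t r, are the double crossovers. Comparing them with the parentals, only the r allele has switched, so r is the middle locus and the order is t – r – co.
Crossovers in the r–co interval produce the single-crossover classes co + r and + t + (99 + 74 = 173) plus the double crossovers (5).
RF(r–co) = (173 + 5) / 1052 = 178/1052 = 0.1692 → 16.9 map units.

16.9 map units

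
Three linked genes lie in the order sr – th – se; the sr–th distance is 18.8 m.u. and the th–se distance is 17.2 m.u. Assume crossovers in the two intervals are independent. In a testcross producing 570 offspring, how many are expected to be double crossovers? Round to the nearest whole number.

Map distances give recombination frequencies of 0.188 and 0.172 for the two intervals.
With no interference, expected double-crossover frequency = 0.188 × 0.172 = 0.03234.
Expected number = 0.03234 × 570 = 18.43 ≈ 18.

18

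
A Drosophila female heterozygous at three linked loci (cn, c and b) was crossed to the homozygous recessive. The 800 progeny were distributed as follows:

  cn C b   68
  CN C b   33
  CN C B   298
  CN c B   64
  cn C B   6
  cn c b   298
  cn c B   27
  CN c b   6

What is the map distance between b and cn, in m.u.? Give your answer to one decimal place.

9.0 m.u.

The two most frequent reciprocal classes, cn c b and CN C B, are the parental types, so the F1 was cn c b / CN C B.
The two rarest classes, CN c b and cn C B, are the double crossovers. Comparing them with the parentals, only the cn allele has switched, so cn is the middle locus and the order is b – cn – c.
Crossovers in the b–cn interval produce the single-crossover classes cn c B and CN C b (27 + 33 = 60) plus the double crossovers (12).
RF(b–cn) = (60 + 12) / 800 = 72/800 = 0.0900 → 9.0 m.u.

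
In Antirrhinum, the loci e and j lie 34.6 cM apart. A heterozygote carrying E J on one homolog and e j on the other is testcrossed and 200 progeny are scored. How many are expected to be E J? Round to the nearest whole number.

65

A map distance of 34.6 cM corresponds to a recombination frequency of 0.346.
The F1 is E J / e j, so E J is a parental gamete class with expected frequency (1 − r)/2 = 0.654/2 = 0.3270.
Expected number = 0.3270 × 200 = 65.40 ≈ 65.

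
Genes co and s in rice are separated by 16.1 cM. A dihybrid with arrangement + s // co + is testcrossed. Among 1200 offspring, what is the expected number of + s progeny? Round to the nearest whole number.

A map distance of 16.1 cM corresponds to a recombination frequency of 0.161.
The F1 is + s / co +, so + s is a parental gamete class with expected frequency (1 − r)/2 = 0.839/2 = 0.4195.
Expected number = 0.4195 × 1200 = 503.40 ≈ 503.

503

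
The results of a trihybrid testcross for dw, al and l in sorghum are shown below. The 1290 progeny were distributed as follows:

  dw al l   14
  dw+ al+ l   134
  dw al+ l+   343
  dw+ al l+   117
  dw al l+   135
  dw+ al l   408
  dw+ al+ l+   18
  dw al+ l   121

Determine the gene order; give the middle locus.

The two most frequent reciprocal classes, dw+ al l and dw al+ l+, are the parental types, so the F1 was dw+ al l / dw al+ l+.
The two rarest classes, dw al l and dw+ al+ l+, are the double crossovers. Comparing them with the parentals, only the dw allele has switched, so dw is the middle locus and the order is l – dw – al.

dw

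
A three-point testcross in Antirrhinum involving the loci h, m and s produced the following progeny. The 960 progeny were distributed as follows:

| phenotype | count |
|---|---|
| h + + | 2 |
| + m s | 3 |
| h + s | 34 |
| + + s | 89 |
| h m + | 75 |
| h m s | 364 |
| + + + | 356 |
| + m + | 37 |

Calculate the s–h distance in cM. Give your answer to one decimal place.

The two most frequent reciprocal classes, + + + and h m s, are the parental types, so the F1 was + + + / h m s.
The two rarest classes, h + + and + m s, are the double crossovers. Comparing them with the parentals, only the h allele has switched, so h is the middle locus and the order is m – h – s.
Crossovers in the h–s interval produce the single-crossover classes + + s and h m + (89 + 75 = 164) plus the double crossovers (5).
RF(h–s) = (164 + 5) / 960 = 169/960 = 0.1760 → 17.6 cM.

17.6 cM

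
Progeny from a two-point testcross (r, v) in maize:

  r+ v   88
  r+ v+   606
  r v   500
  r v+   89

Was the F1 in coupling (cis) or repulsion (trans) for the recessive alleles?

cis

The two most frequent classes are r+ v+ (606) and r v (500); these are the parental (non-recombinant) types.
So the F1 carried r+ v+ on one chromosome and r v on the other — the recessive alleles are on the same chromosome (cis / coupling).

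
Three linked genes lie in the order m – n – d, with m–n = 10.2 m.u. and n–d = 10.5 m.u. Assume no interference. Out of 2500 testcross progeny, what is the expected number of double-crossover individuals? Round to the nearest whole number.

Map distances give recombination frequencies of 0.102 and 0.105 for the two intervals.
With no interference, expected double-crossover frequency = 0.102 × 0.105 = 0.01071.
Expected number = 0.01071 × 2500 = 26.77 ≈ 27.

27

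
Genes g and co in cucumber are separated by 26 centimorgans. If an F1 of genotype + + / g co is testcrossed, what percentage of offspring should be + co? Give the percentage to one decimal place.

A map distance of 26 centimorgans corresponds to a recombination frequency of 0.260.
The F1 is + + / g co, so + co is a recombinant gamete class with expected frequency r/2 = 0.260/2 = 0.1300.
That is 0.1300 = 13.0% of the progeny.

13.0%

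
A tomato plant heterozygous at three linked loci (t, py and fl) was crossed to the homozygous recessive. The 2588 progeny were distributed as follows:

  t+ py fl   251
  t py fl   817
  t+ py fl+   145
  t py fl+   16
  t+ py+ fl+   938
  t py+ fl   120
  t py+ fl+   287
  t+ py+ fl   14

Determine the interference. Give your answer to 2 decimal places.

The two most frequent reciprocal classes, t+ py+ fl+ and t py fl, are the parental types, so the F1 was t+ py+ fl+ / t py fl.
The two rarest classes, t+ py+ fl and t py fl+, are the double crossovers. Comparing them with the parentals, only the fl allele has switched, so fl is the middle locus and the order is t – fl – py.
t–fl: (538 + 30)/2588 = 0.2195; fl–py: (265 + 30)/2588 = 0.1140.
Expected DCO frequency = 0.2195 × 0.1140 ≈ 0.02502; observed = 30/2588 ≈ 0.01159.
Coefficient of coincidence = 0.01159/0.02502 ≈ 0.46; interference = 1 − 0.46 = 0.54.

0.54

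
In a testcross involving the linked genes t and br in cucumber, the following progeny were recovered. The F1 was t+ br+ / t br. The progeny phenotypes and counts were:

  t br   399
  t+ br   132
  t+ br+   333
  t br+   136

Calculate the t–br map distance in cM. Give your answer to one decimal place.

26.8 cM

The recombinant classes are t+ br and t br+: 132 + 136 = 268.
Recombination frequency = 268/1000 = 0.2680 ≈ 26.8%, i.e. 26.8 cM.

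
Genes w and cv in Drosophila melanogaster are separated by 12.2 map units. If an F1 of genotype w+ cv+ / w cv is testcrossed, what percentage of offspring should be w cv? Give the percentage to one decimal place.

A map distance of 12.2 map units corresponds to a recombination frequency of 0.122.
The F1 is w+ cv+ / w cv, so w cv is a parental gamete class with expected frequency (1 − r)/2 = 0.878/2 = 0.4390.
That is 0.4390 = 43.9% of the progeny.

43.9%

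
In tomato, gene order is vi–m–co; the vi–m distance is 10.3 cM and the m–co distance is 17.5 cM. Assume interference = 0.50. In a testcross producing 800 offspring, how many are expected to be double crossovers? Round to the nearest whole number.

Map distances give recombination frequencies of 0.103 and 0.175 for the two intervals.
With interference 0.50 (so coincidence = 0.50), expected double-crossover frequency = 0.103 × 0.175 × 0.50 = 0.00901.
Expected number = 0.00901 × 800 = 7.21 ≈ 7.

7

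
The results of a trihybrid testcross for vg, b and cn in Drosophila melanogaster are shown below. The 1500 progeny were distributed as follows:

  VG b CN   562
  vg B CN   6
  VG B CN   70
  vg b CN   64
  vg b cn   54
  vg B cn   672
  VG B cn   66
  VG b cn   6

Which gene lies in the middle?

cn

The two most frequent reciprocal classes, vg B cn and VG b CN, are the parental types, so the F1 was vg B cn / VG b CN.
The two rarest classes, vg B CN and VG b cn, are the double crossovers. Comparing them with the parentals, only the cn allele has switched, so cn is the middle locus and the order is b – cn – vg.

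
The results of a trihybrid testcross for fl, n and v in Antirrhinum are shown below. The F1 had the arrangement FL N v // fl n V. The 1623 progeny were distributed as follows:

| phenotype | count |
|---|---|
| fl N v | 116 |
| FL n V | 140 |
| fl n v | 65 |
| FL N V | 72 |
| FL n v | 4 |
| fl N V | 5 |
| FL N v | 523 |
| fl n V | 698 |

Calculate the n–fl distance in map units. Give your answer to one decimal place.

16.3 map units

The two rarest classes, FL n v and fl N V, are the double crossovers. Comparing them with the parentals, only the n allele has switched, so n is the middle locus and the order is v – n – fl.
Crossovers in the n–fl interval produce the single-crossover classes fl N v and FL n V (116 + 140 = 256) plus the double crossovers (9).
RF(n–fl) = (256 + 9) / 1623 = 265/1623 = 0.1633 → 16.3 map units.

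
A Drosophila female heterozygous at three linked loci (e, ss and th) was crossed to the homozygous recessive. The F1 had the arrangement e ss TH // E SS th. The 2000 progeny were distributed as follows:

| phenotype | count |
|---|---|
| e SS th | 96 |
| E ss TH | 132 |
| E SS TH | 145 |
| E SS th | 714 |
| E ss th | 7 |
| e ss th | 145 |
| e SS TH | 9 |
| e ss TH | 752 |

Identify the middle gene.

ss

The two rarest classes, e SS TH and E ss th, are the double crossovers. Comparing them with the parentals, only the ss allele has switched, so ss is the middle locus and the order is e – ss – th.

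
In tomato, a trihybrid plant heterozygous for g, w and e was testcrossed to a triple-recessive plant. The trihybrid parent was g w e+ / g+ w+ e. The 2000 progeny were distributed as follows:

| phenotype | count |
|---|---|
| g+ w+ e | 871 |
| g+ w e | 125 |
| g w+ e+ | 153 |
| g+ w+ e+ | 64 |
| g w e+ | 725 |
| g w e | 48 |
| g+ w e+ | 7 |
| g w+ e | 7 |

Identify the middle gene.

The two rarest classes, g+ w e+ and g w+ e, are the double crossovers. Comparing them with the parentals, only the g allele has switched, so g is the middle locus and the order is w – g – e.

g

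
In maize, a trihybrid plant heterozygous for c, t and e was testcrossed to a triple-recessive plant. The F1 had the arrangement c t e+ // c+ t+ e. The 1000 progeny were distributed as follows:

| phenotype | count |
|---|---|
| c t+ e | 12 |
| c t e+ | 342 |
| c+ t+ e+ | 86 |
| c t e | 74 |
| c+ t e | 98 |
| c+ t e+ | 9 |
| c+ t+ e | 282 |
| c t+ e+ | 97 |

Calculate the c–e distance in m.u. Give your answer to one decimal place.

18.1 m.u.

The two rarest classes, c+ t e+ and c t+ e, are the double crossovers. Comparing them with the parentals, only the c allele has switched, so c is the middle locus and the order is t – c – e.
Crossovers in the c–e interval produce the single-crossover classes c t e and c+ t+ e+ (74 + 86 = 160) plus the double crossovers (21).
RF(c–e) = (160 + 21) / 1000 = 181/1000 = 0.1810 → 18.1 m.u.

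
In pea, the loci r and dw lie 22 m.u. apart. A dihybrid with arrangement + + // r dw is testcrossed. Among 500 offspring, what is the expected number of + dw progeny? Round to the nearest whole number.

55

A map distance of 22 m.u. corresponds to a recombination frequency of 0.220.
The F1 is + + / r dw, so + dw is a recombinant gamete class with expected frequency r/2 = 0.220/2 = 0.1100.
Expected number = 0.1100 × 500 = 55.00 ≈ 55.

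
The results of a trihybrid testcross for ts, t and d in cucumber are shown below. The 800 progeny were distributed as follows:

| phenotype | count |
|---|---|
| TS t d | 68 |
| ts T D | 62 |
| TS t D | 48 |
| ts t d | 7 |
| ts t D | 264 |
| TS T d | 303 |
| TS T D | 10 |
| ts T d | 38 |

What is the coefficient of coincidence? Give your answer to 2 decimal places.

The two most frequent reciprocal classes, ts t D and TS T d, are the parental types, so the F1 was ts t D / TS T d.
The two rarest classes, ts t d and TS T D, are the double crossovers. Comparing them with the parentals, only the d allele has switched, so d is the middle locus and the order is t – d – ts.
t–d: (130 + 17)/800 = 0.1837; d–ts: (86 + 17)/800 = 0.1288.
Expected DCO frequency = 0.1837 × 0.1288 ≈ 0.02366; observed = 17/800 ≈ 0.02125.
Coefficient of coincidence = 0.02125/0.02366 ≈ 0.90.

0.90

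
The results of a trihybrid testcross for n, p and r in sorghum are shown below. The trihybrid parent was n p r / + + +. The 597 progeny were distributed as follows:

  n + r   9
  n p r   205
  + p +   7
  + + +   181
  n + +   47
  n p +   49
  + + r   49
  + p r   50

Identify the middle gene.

p

The two rarest classes, n + r and + p +, are the double crossovers. Comparing them with the parentals, only the p allele has switched, so p is the middle locus and the order is r – p – n.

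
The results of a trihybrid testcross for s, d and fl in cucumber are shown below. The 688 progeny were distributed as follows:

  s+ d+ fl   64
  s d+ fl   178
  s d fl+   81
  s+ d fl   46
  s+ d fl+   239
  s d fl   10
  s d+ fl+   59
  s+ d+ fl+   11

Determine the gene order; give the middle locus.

The two most frequent reciprocal classes, s d+ fl and s+ d fl+, are the parental types, so the F1 was s d+ fl / s+ d fl+.
The two rarest classes, s d fl and s+ d+ fl+, are the double crossovers. Comparing them with the parentals, only the d allele has switched, so d is the middle locus and the order is fl – d – s.

d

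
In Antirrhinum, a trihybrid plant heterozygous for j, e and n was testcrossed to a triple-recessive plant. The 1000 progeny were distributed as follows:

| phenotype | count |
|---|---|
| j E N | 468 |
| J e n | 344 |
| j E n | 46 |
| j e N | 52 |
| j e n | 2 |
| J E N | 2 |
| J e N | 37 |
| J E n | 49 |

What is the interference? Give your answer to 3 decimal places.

0.562

The two most frequent reciprocal classes, j E N and J e n, are the parental types, so the F1 was j E N / J e n.
The two rarest classes, J E N and j e n, are the double crossovers. Comparing them with the parentals, only the j allele has switched, so j is the middle locus and the order is e – j – n.
e–j: (101 + 4)/1000 = 0.1050; j–n: (83 + 4)/1000 = 0.0870.
Expected DCO frequency = 0.1050 × 0.0870 ≈ 0.00913; observed = 4/1000 ≈ 0.00400.
Coefficient of coincidence = 0.00400/0.00913 ≈ 0.438; interference = 1 − 0.438 = 0.562.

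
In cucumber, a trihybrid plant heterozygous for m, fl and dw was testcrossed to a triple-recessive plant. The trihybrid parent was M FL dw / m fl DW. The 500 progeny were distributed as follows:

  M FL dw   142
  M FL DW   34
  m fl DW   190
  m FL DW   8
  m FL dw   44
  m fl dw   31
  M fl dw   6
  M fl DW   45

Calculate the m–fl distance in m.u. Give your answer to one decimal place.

The two rarest classes, M fl dw and m FL DW, are the double crossovers. Comparing them with the parentals, only the fl allele has switched, so fl is the middle locus and the order is m – fl – dw.
Crossovers in the m–fl interval produce the single-crossover classes m FL dw and M fl DW (44 + 45 = 89) plus the double crossovers (14).
RF(m–fl) = (89 + 14) / 500 = 103/500 = 0.2060 → 20.6 m.u.

20.6 m.u.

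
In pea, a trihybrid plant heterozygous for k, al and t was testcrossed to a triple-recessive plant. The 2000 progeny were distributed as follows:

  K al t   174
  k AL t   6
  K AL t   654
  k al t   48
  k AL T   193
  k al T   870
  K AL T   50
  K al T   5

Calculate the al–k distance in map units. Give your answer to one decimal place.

The two most frequent reciprocal classes, K AL t and k al T, are the parental types, so the F1 was K AL t / k al T.
The two rarest classes, k AL t and K al T, are the double crossovers. Comparing them with the parentals, only the k allele has switched, so k is the middle locus and the order is t – k – al.
Crossovers in the k–al interval produce the single-crossover classes K al t and k AL T (174 + 193 = 367) plus the double crossovers (11).
RF(k–al) = (367 + 11) / 2000 = 378/2000 = 0.1890 → 18.9 map units.

18.9 map units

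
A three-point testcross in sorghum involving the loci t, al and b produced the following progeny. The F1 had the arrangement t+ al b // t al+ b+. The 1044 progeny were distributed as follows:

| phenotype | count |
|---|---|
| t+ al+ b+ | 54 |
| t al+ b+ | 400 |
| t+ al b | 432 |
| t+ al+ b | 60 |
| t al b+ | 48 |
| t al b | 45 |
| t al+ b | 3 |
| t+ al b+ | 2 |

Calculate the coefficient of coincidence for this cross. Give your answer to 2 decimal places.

The two rarest classes, t+ al b+ and t al+ b, are the double crossovers. Comparing them with the parentals, only the b allele has switched, so b is the middle locus and the order is al – b – t.
al–b: (108 + 5)/1044 = 0.1082; b–t: (99 + 5)/1044 = 0.0996.
Expected DCO frequency = 0.1082 × 0.0996 ≈ 0.01078; observed = 5/1044 ≈ 0.00479.
Coefficient of coincidence = 0.00479/0.01078 ≈ 0.44.

0.44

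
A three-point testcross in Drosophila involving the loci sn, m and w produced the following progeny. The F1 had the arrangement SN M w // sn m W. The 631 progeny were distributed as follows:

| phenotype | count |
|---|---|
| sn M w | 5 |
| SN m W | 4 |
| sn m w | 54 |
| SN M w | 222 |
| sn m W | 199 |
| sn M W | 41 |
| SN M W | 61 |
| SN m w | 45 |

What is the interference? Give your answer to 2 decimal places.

0.52

The two rarest classes, sn M w and SN m W, are the double crossovers. Comparing them with the parentals, only the sn allele has switched, so sn is the middle locus and the order is m – sn – w.
m–sn: (86 + 9)/631 = 0.1506; sn–w: (115 + 9)/631 = 0.1965.
Expected DCO frequency = 0.1506 × 0.1965 ≈ 0.02959; observed = 9/631 ≈ 0.01426.
Coefficient of coincidence = 0.01426/0.02959 ≈ 0.48; interference = 1 − 0.48 = 0.52.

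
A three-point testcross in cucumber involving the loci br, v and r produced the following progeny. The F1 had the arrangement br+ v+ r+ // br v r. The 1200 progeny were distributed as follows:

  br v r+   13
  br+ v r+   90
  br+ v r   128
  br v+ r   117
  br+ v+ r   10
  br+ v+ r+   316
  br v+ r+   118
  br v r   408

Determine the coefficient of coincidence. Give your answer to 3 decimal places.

The two rarest classes, br+ v+ r and br v r+, are the double crossovers. Comparing them with the parentals, only the r allele has switched, so r is the middle locus and the order is br – r – v.
br–r: (246 + 23)/1200 = 0.2242; r–v: (207 + 23)/1200 = 0.1917.
Expected DCO frequency = 0.2242 × 0.1917 ≈ 0.04298; observed = 23/1200 ≈ 0.01917.
Coefficient of coincidence = 0.01917/0.04298 ≈ 0.446.

0.446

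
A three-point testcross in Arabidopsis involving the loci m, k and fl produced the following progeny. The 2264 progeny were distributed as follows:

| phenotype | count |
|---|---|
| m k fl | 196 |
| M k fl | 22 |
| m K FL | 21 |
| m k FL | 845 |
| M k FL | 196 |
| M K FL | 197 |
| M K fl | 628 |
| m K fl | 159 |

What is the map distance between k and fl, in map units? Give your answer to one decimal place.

The two most frequent reciprocal classes, M K fl and m k FL, are the parental types, so the F1 was M K fl / m k FL.
The two rarest classes, M k fl and m K FL, are the double crossovers. Comparing them with the parentals, only the k allele has switched, so k is the middle locus and the order is m – k – fl.
Crossovers in the k–fl interval produce the single-crossover classes M K FL and m k fl (197 + 196 = 393) plus the double crossovers (43).
RF(k–fl) = (393 + 43) / 2264 = 436/2264 = 0.1926 → 19.3 map units.

19.3 map units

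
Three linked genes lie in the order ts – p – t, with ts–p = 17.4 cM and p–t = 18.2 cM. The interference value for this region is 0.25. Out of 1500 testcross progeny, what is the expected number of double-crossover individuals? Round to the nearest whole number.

Map distances give recombination frequencies of 0.174 and 0.182 for the two intervals.
With interference 0.25 (so coincidence = 0.75), expected double-crossover frequency = 0.174 × 0.182 × 0.75 = 0.02375.
Expected number = 0.02375 × 1500 = 35.63 ≈ 36.

36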